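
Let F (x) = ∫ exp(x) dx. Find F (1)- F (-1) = E - exp(-1)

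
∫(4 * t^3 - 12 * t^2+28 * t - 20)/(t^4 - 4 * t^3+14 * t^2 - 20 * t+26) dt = log((t^2 - 2*t + 5)^2 + 1) + C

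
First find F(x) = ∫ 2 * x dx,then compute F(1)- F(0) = 1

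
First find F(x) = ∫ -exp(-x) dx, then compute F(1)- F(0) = -1 + exp(-1)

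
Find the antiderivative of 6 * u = 3*u^2 + C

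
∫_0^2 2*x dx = 4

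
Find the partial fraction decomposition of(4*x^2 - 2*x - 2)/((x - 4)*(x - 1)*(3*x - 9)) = -14/(3*(x - 3)) + 6/(x - 4)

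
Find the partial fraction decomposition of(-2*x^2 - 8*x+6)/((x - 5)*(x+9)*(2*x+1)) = -38/(187*(2*x + 1)) - 6/(17*(x + 9)) - 6/(11*(x - 5))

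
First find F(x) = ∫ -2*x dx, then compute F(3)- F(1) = -8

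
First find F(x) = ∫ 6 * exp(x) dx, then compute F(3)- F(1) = -6*E + 6*exp(3)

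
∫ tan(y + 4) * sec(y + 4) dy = sec(y + 4) + C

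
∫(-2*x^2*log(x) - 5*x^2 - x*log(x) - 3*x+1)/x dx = -(log(x) + 2)*(x^2 + x - 1) + C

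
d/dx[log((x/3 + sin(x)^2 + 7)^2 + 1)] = (6*x*sin(2*x) + 2*x + 36*sin(x)^3*cos(x) + 6*sin(x)^2 + 126*sin(2*x) + 42)/(x^2 + 6*x*sin(x)^2 + 42*x + 9*sin(x)^4 + 126*sin(x)^2 + 450)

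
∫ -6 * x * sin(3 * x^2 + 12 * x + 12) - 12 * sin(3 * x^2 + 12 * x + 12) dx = cos(3*(x + 2)^2) + C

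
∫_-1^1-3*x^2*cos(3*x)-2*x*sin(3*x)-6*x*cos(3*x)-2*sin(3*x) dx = -2*sin(3)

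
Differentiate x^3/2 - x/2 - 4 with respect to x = 3*x^2/2 - 1/2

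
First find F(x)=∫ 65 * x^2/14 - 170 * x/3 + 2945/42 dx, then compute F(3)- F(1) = -970/21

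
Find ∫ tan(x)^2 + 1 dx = tan(x) + C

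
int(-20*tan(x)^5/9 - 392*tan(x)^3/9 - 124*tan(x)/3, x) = -(5*tan(x)^2 + 186)*tan(x)^2/9 + C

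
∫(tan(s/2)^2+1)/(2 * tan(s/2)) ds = log(tan(s/2)) + C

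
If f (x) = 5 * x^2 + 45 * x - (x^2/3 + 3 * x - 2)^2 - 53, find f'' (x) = -4*x^2/3 - 12*x - 16/3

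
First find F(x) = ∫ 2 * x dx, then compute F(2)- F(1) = 3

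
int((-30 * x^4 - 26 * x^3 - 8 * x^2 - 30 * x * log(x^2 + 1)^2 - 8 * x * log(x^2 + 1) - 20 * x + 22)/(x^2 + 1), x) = -10*x^3 - 13*x^2 + 22*x - 5*log(x^2 + 1)^3 - 2*log(x^2 + 1)^2 + 3*log(x^2 + 1) + C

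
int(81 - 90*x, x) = -45*x^2 + 81*x + C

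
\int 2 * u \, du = u^2 + C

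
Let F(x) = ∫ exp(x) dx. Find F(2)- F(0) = -1 + exp(2)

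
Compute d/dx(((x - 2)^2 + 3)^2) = 4*x^3 - 24*x^2 + 60*x - 56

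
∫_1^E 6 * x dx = -3 + 3*exp(2)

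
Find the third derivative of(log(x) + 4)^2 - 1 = (4*log(x) + 10)/x^3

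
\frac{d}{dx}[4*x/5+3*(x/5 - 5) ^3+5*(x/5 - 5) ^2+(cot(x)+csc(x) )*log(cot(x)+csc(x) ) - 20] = 9*x^2/125 - 16*x/5 - log(1/tan(x) + 1/sin(x))*cos(x)/sin(x)^2 - log(1/tan(x) + 1/sin(x))/sin(x)^2 + 179/5 - cos(x)/sin(x)^2 - 1/sin(x)^2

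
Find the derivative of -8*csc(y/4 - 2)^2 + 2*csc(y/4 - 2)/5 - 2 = (-1/10 + 4/sin(y/4 - 2))*cos(y/4 - 2)/sin(y/4 - 2)^2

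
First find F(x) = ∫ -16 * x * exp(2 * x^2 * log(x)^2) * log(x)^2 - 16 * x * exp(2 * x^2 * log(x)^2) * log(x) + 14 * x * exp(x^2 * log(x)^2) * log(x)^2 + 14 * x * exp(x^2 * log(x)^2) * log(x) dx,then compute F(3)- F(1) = -4*exp(18*log(3)^2) - 3 + 7*exp(9*log(3)^2)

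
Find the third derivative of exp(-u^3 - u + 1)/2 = (-27*u^6 - 27*u^4 + 54*u^3 - 9*u^2 + 18*u - 7)*exp(-u^3 - u + 1)/2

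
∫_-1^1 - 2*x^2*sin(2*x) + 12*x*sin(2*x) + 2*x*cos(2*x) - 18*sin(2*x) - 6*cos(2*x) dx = -12*cos(2)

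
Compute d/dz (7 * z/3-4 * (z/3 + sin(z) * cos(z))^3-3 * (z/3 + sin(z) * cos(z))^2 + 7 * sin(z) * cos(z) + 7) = 8*z^2*sin(z)^2/3 - 16*z^2/9 + 16*z*sin(z)^3*cos(z) + 4*z*sin(z)^2 - 32*z*sin(z)*cos(z)/3 - 8*z/3 - 24*sin(z)^6 + 40*sin(z)^4 + 12*sin(z)^3*cos(z) - 30*sin(z)^2 - 8*sin(z)*cos(z) + 28/3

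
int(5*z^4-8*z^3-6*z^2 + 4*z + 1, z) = z^5 - 2*z^4 - 2*z^3 + 2*z^2 + z + C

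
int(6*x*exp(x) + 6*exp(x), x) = 6*x*exp(x) + C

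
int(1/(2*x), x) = log(2*x)/2 + C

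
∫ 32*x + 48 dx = 16*x^2 + 48*x + C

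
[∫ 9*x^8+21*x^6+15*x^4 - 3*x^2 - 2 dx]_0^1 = 4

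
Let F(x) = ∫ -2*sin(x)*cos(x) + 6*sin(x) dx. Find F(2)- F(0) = -4 + (-3 + cos(2))^2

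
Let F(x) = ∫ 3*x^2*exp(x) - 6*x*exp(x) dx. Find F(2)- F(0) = -12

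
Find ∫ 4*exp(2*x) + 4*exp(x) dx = 2*(exp(x) + 2)*exp(x) + C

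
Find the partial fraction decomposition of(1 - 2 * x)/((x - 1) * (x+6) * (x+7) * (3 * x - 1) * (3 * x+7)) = 153/(12320*(3*x + 7)) - 9/(6688*(3*x - 1)) + 15/(2464*(x + 7)) - 13/(1463*(x + 6)) - 1/(1120*(x - 1))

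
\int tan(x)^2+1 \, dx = tan(x) + C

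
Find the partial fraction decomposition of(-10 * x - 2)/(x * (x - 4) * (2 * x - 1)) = 4/(2*x - 1) - 3/(2*(x - 4)) - 1/(2*x)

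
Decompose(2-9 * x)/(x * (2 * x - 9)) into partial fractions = -77/(9*(2*x - 9)) - 2/(9*x)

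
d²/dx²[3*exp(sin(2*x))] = -12*exp(sin(2*x))*sin(2*x) + 12*exp(sin(2*x))*cos(2*x)^2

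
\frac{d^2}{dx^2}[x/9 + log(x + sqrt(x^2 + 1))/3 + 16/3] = (-2*x^3 - 2*x^2*sqrt(x^2 + 1) - x)/(6*x^5 + 6*x^4*sqrt(x^2 + 1) + 12*x^3 + 9*x^2*sqrt(x^2 + 1) + 6*x + 3*sqrt(x^2 + 1))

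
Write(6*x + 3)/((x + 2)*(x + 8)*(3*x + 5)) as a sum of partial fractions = -63/(19*(3*x + 5)) - 15/(38*(x + 8)) + 3/(2*(x + 2))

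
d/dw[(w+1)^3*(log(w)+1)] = (3*w^3*log(w) + 4*w^3 + 6*w^2*log(w) + 9*w^2 + 3*w*log(w) + 6*w + 1)/w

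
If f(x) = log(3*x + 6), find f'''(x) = 2/(x^3 + 6*x^2 + 12*x + 8)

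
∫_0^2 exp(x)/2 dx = -1/2 + exp(2)/2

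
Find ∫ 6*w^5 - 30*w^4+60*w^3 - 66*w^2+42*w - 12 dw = w^6 - 6*w^5 + 15*w^4 - 22*w^3 + 21*w^2 - 12*w + C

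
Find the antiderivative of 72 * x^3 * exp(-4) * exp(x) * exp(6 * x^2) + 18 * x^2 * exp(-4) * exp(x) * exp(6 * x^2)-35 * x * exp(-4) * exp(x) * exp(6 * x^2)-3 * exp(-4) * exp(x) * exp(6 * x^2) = (6*x^2 + x - 4)*exp(6*x^2 + x - 4) + C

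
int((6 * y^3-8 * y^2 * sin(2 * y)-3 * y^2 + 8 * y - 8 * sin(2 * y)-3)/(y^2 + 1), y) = 3*y^2 - 3*y + log(y^2 + 1) + 4*cos(2*y) + C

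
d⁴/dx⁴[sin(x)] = sin(x)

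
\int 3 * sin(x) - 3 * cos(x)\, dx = -3*sqrt(2)*sin(x + pi/4) + C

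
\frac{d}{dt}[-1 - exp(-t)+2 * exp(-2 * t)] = (exp(t) - 4)*exp(-2*t)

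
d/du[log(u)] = 1/u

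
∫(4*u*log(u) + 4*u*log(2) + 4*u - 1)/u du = (4*u - 1)*log(2*u) + C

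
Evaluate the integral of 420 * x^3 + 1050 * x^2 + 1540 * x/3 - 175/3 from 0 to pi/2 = 70 + 5*(7 + 7*pi/2)*(-2 + pi/6 + 3*pi^3/8 + 7*pi^2/4)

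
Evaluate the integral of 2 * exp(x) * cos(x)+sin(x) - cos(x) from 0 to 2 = (-1 + exp(2))*(cos(2) + sin(2))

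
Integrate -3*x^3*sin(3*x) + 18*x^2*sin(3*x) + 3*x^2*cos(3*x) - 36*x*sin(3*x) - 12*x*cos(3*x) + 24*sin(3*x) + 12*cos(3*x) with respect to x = (x - 2)^3*cos(3*x) + C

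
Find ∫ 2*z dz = z^2 + C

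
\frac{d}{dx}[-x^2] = -2*x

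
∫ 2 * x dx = x^2 + C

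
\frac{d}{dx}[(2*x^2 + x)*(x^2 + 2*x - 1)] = 8*x^3 + 15*x^2 - 1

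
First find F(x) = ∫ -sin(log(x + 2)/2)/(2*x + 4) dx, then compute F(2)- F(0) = -cos(log(2)/2) + cos(log(2))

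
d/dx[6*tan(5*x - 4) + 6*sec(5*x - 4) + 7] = 30*tan(5*x - 4)^2 + 30*tan(5*x - 4)*sec(5*x - 4) + 30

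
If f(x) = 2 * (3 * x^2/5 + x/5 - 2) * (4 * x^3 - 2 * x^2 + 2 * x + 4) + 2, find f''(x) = 96*x^3 - 48*x^2/5 - 432*x/5 + 136/5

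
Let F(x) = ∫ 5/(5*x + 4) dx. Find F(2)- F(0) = -log(4) + log(14)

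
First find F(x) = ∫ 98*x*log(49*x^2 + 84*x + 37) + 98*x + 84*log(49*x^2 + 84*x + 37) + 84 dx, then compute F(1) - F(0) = -37*log(37) + 170*log(170)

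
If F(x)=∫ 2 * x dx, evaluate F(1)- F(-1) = 0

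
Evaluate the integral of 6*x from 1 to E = -3 + 3*exp(2)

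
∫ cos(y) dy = sin(y) + C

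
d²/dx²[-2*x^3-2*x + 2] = -12*x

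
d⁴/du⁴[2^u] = 2^u*log(2)^4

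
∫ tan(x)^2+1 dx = tan(x) + C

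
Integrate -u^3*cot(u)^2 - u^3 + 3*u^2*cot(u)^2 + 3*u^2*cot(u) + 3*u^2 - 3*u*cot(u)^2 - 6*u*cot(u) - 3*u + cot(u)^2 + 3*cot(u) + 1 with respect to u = (u - 1)^3*cot(u) + C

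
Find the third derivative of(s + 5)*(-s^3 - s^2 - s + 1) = -24*s - 36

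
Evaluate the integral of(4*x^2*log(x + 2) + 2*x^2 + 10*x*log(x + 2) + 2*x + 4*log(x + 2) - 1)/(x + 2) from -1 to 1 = 3*log(3)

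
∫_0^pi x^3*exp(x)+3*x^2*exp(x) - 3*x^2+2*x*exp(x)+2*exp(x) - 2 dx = (-1 + exp(pi))*(2*pi + pi^3)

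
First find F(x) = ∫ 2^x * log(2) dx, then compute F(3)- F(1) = 6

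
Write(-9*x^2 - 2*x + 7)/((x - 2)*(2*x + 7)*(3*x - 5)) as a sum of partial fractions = 192/(31*(3*x - 5)) - 35/(31*(2*x + 7)) - 3/(x - 2)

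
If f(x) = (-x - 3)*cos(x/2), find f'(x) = x*sin(x/2)/2 + 3*sin(x/2)/2 - cos(x/2)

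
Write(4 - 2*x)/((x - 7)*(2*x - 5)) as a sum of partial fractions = 2/(9*(2*x - 5)) - 10/(9*(x - 7))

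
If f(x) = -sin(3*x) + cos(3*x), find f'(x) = -3*sin(3*x) - 3*cos(3*x)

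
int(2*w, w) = w^2 + C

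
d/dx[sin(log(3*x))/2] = cos(log(x) + log(3))/(2*x)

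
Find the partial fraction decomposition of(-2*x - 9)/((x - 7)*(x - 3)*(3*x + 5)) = -51/(364*(3*x + 5)) + 15/(56*(x - 3)) - 23/(104*(x - 7))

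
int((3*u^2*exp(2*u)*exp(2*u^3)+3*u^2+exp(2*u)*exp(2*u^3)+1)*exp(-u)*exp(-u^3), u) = -exp(-u^3 - u) + exp(u^3 + u) + C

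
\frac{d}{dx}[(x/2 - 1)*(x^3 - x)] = 2*x^3 - 3*x^2 - x + 1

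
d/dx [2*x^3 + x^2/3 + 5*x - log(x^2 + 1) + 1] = (18*x^4 + 2*x^3 + 33*x^2 - 4*x + 15)/(3*x^2 + 3)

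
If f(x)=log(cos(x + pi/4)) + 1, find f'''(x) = -2*sin(x + pi/4)/cos(x + pi/4)^3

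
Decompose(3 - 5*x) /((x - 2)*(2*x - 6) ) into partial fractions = 7/(2*(x - 2)) - 6/(x - 3)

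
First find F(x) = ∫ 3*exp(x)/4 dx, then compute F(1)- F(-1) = -3*exp(-1)/4 + 3*E/4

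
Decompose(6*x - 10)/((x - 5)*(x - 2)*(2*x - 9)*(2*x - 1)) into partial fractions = 7/(54*(2*x - 1)) - 17/(10*(2*x - 9)) + 2/(45*(x - 2)) + 20/(27*(x - 5))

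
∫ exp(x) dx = exp(x) + C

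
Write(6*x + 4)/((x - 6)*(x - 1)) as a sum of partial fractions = -2/(x - 1) + 8/(x - 6)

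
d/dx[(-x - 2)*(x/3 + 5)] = -2*x/3 - 17/3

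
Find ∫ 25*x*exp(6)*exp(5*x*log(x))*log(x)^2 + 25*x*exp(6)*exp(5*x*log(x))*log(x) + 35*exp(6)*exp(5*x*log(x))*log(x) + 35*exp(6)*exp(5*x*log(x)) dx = (5*x*log(x) + 6)*exp(5*x*log(x) + 6) + C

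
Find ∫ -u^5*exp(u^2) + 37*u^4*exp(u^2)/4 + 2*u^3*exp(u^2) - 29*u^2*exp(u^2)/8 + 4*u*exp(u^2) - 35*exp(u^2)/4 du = u*(4*u - 5)*(-u^2 + 8*u + 14)*exp(u^2)/8 + C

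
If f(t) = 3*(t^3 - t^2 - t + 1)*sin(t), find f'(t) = 3*t^3*cos(t) + 9*t^2*sin(t) - 3*t^2*cos(t) - 6*t*sin(t) - 3*t*cos(t) - 3*sin(t) + 3*cos(t)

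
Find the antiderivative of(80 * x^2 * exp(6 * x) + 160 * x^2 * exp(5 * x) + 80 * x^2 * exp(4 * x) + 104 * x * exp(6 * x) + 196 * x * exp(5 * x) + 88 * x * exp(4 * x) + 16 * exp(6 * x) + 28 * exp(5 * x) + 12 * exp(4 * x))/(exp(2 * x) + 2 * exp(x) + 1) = 4*x*((5*x + 3)*(exp(x) + 1) + exp(x))*exp(4*x)/(exp(x) + 1) + C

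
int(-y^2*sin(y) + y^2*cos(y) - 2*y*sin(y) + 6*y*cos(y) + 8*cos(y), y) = sqrt(2)*(y + 2)^2*sin(y + pi/4) + C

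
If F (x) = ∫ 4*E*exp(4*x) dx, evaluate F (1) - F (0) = -E + exp(5)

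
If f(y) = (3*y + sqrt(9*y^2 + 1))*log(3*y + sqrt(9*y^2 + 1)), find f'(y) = (9*y*log(3*y + sqrt(9*y^2 + 1)) + 9*y + 3*sqrt(9*y^2 + 1)*log(3*y + sqrt(9*y^2 + 1)) + 3*sqrt(9*y^2 + 1))/sqrt(9*y^2 + 1)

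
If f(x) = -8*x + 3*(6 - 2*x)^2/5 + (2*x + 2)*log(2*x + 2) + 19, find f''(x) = (24*x + 34)/(5*x + 5)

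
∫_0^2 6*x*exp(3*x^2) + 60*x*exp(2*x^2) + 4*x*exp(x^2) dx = -18 + 2*exp(4) + 15*exp(8) + exp(12)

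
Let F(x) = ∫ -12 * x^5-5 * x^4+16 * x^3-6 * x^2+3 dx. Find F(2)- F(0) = -106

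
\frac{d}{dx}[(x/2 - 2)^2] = x/2 - 2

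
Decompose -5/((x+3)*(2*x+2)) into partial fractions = 5/(4*(x + 3)) - 5/(4*(x + 1))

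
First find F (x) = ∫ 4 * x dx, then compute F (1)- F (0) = 2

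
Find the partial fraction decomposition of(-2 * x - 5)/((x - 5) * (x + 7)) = -3/(4*(x + 7)) - 5/(4*(x - 5))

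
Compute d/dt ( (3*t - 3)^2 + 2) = 18*t - 18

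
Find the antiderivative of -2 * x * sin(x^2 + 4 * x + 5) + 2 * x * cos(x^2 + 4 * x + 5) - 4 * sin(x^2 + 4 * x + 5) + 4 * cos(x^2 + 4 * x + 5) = sin((x + 2)^2 + 1) + cos((x + 2)^2 + 1) + C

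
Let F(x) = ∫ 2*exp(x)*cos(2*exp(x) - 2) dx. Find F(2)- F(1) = -sin(2 - 2*exp(2)) + sin(2 - 2*E)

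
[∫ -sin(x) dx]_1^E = cos(E) - cos(1)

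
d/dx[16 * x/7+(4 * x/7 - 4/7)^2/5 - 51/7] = 32*x/245 + 528/245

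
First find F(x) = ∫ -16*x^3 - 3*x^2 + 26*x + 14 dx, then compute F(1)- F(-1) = 26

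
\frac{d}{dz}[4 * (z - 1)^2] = 8*z - 8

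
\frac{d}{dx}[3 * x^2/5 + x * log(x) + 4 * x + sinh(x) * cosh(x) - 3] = 6*x/5 + log(x) + cosh(2*x) + 5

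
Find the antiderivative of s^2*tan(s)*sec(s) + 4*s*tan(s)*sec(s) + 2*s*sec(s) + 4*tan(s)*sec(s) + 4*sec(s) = (s + 2)^2*sec(s) + C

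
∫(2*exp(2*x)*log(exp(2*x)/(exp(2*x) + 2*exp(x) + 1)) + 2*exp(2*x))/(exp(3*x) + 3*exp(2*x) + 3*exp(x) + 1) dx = (2*x - 2*log(exp(x) + 1))*exp(2*x)/(exp(x) + 1)^2 + C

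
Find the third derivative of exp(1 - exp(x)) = (-exp(3*x) + 3*exp(2*x) - exp(x))*exp(1 - exp(x))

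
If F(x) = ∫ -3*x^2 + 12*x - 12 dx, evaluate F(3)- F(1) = -2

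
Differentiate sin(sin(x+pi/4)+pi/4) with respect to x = cos(x + pi/4)*cos(sin(x + pi/4) + pi/4)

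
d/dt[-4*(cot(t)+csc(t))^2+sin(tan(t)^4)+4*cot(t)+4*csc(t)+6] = 4*cos(tan(t)^4)*tan(t)^5 + 4*cos(tan(t)^4)*tan(t)^3 + 8*cot(t)^3 + 16*cot(t)^2*csc(t) - 4*cot(t)^2 + 8*cot(t)*csc(t)^2 - 4*cot(t)*csc(t) + 8*cot(t) + 8*csc(t) - 4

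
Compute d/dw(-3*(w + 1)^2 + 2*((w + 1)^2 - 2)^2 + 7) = 8*w^3 + 24*w^2 + 2*w - 14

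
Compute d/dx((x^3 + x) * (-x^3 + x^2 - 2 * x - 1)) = -6*x^5 + 5*x^4 - 12*x^3 - 4*x - 1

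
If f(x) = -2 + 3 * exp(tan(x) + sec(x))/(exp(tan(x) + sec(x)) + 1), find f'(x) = 3*(sin(x) + 1)*exp(1/cos(x))*exp(tan(x))/((exp(1/cos(x))*exp(tan(x)) + 1)^2*cos(x)^2)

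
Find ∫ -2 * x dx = -x^2 + C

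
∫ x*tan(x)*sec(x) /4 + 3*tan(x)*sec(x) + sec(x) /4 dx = (x/4 + 3)*sec(x) + C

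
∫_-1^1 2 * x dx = 0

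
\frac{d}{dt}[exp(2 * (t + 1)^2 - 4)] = 4*t*exp(2*t^2 + 4*t - 2) + 4*exp(2*t^2 + 4*t - 2)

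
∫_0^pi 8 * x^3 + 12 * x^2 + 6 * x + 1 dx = pi + pi^2 + 2*(-pi^2 - pi)^2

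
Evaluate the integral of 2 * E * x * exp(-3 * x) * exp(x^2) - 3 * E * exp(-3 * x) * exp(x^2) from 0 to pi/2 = -E + exp(-3*pi/2 + 1 + pi^2/4)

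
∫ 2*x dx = x^2 + C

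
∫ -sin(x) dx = cos(x) + C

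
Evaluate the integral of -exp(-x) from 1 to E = -exp(-1) + exp(-E)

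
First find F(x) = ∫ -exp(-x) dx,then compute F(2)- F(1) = -exp(-1) + exp(-2)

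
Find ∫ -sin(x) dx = cos(x) + C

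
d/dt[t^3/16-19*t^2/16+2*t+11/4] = 3*t^2/16 - 19*t/8 + 2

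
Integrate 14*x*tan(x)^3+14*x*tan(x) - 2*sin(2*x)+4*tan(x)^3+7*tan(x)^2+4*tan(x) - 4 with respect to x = -4*x + (7*x + 2)*tan(x)^2 + cos(2*x) + C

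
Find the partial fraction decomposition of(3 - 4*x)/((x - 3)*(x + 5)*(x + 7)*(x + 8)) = -35/(33*(x + 8)) + 31/(20*(x + 7)) - 23/(48*(x + 5)) - 9/(880*(x - 3))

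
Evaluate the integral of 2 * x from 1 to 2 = 3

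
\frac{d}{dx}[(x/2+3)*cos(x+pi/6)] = -x*sin(x + pi/6)/2 - 3*sin(x + pi/6) + cos(x + pi/6)/2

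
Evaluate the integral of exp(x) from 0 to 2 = -1 + exp(2)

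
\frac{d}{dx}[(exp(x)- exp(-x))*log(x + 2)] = (x*exp(2*x)*log(x + 2) + x*log(x + 2) + 2*exp(2*x)*log(x + 2) + exp(2*x) + 2*log(x + 2) - 1)/(x*exp(x) + 2*exp(x))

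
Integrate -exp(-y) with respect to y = exp(-y) + C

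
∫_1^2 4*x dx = 6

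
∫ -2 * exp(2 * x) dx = -exp(2*x) + C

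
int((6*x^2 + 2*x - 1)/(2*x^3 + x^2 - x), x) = log(x*(2*x^2 + x - 1)) + C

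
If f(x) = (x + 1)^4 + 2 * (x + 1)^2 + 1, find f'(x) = 4*x^3 + 12*x^2 + 16*x + 8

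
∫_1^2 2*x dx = 3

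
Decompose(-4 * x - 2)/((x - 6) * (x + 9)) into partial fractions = -34/(15*(x + 9)) - 26/(15*(x - 6))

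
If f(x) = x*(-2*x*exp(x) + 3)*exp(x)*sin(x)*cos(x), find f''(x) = (-8*x^2*exp(x)*cos(2*x) - 8*sqrt(2)*x*exp(x)*sin(2*x + pi/4) - 9*x*sin(2*x)/2 + 6*x*cos(2*x) - 2*exp(x)*sin(2*x) + 3*sin(2*x) + 6*cos(2*x))*exp(x)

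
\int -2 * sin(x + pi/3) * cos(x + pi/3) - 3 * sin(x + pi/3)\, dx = (cos(x + pi/3) + 3)*cos(x + pi/3) + C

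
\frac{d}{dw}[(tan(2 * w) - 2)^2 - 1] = 4*(sin(2*w)/cos(2*w) - 2)/cos(2*w)^2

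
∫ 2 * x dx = x^2 + C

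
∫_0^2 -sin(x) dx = -1 + cos(2)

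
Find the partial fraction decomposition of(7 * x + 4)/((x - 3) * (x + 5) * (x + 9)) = -59/(48*(x + 9)) + 31/(32*(x + 5)) + 25/(96*(x - 3))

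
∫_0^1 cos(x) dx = sin(1)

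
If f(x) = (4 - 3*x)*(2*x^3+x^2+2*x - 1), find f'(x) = -24*x^3 + 15*x^2 - 4*x + 11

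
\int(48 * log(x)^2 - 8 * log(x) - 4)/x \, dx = 4*(4*log(x)^2 - log(x) - 1)*log(x) + C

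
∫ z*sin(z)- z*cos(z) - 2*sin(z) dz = -sqrt(2)*(z - 1)*sin(z + pi/4) + C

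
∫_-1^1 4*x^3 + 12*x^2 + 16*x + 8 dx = 24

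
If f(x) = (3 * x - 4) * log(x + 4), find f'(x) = (3*x*log(x + 4) + 3*x + 12*log(x + 4) - 4)/(x + 4)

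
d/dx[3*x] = 3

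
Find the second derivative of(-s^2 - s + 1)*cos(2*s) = 4*s^2*cos(2*s) + 8*s*sin(2*s) + 4*s*cos(2*s) + 4*sin(2*s) - 6*cos(2*s)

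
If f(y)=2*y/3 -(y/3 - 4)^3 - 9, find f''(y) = 8/3 - 2*y/9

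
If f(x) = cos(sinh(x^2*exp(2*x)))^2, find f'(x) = -2*x*(x + 1)*exp(2*x)*sin(2*sinh(x^2*exp(2*x)))*cosh(x^2*exp(2*x))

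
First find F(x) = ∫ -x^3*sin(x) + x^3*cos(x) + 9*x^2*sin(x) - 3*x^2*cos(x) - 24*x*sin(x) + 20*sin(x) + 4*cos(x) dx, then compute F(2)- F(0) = 8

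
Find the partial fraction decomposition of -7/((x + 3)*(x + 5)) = 7/(2*(x + 5)) - 7/(2*(x + 3))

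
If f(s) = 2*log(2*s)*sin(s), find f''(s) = 2*(-s^2*log(s)*sin(s) - s^2*log(2)*sin(s) + 2*s*cos(s) - sin(s))/s^2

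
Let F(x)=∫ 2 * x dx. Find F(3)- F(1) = 8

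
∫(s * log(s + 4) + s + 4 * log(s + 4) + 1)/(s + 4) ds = (s + 1)*log(s + 4) + C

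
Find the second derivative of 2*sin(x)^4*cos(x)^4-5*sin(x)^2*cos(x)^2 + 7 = -104*sin(x)^8 + 184*sin(x)^6 - 160*sin(x)^4 + 24*sin(x)^2*cos(x)^6 + 80*sin(x)^2 - 10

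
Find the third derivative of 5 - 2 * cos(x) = -2*sin(x)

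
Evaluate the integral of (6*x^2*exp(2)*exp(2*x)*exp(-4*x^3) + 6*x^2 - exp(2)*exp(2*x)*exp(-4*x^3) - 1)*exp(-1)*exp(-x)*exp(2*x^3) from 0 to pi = -exp(-1) - exp(-2*pi^3 + 1 + pi) + E + exp(-pi - 1 + 2*pi^3)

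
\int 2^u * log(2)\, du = 2^u + C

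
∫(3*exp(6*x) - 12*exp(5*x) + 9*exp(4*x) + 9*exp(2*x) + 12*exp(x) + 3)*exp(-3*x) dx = ((exp(x) - 2)*exp(x) - 1)^3*exp(-3*x) + C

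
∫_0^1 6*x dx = 3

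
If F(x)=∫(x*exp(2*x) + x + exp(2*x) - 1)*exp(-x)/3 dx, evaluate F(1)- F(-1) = 0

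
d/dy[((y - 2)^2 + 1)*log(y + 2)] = (2*y^2*log(y + 2) + y^2 - 4*y - 8*log(y + 2) + 5)/(y + 2)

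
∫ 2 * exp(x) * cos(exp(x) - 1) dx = 2*sin(exp(x) - 1) + C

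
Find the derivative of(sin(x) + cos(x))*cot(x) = -sqrt(2)*sin(x + pi/4) - cos(x)/sin(x)^2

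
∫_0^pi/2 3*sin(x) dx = 3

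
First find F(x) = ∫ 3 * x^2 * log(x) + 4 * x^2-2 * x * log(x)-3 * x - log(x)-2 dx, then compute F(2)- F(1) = 2*log(2) + 3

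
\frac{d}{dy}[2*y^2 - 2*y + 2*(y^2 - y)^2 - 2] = 8*y^3 - 12*y^2 + 8*y - 2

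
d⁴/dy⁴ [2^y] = 2^y*log(2)^4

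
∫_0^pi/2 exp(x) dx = -1 + exp(pi/2)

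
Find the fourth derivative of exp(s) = exp(s)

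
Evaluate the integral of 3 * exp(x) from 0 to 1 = -3 + 3*E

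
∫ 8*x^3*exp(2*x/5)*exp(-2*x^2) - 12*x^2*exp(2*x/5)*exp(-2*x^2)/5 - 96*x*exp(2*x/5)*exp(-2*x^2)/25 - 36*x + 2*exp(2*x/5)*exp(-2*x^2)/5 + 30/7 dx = 2*(-35*x^2 + 7*x + 5*(-63*x^2 + 15*x - 14)*exp(2*x*(5*x - 1)/5))*exp(-2*x*(5*x - 1)/5)/35 + C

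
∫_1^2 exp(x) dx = -E + exp(2)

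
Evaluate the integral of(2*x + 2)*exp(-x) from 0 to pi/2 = (-4 - pi)*exp(-pi/2) + 4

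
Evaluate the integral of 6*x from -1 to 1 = 0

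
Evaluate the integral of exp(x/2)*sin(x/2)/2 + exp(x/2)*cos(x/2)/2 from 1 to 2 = -exp(1/2)*sin(1/2) + E*sin(1)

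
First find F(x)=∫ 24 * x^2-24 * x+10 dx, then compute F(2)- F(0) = 36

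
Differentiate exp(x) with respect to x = exp(x)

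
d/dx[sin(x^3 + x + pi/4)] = (3*x^2 + 1)*cos(x^3 + x + pi/4)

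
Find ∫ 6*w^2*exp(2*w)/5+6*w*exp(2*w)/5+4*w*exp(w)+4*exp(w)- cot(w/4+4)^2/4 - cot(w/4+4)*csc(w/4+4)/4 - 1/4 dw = 3*w^2*exp(2*w)/5 + 4*w*exp(w) + cot(w/4 + 4) + csc(w/4 + 4) + C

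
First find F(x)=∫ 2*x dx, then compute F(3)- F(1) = 8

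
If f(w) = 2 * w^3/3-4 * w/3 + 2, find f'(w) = 2*w^2 - 4/3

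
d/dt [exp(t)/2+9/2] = exp(t)/2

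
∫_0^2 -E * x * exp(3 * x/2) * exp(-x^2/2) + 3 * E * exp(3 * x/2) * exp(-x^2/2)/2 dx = -E + exp(2)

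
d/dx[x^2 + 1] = 2*x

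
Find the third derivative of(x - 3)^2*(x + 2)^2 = 24*x - 12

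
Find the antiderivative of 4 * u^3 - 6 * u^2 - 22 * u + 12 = u^4 - 2*u^3 - 11*u^2 + 12*u + C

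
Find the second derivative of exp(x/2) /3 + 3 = exp(x/2)/12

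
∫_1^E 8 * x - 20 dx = -9 + (-5 + 2*E)^2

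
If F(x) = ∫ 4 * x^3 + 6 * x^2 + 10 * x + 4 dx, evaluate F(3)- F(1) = 180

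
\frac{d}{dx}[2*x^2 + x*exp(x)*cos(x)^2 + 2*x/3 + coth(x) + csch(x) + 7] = -x*exp(x)*sin(2*x) + x*exp(x)*cos(x)^2 + 4*x + exp(x)*cos(x)^2 + 2/3 - cosh(x)/sinh(x)^2 - 1/sinh(x)^2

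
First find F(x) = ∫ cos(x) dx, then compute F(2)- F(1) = -sin(1) + sin(2)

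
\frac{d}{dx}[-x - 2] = -1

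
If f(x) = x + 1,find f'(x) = 1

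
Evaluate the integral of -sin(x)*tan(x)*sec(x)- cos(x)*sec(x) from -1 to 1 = -2*tan(1)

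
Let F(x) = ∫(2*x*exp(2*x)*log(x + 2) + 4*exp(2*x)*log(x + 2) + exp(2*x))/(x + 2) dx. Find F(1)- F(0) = -log(2) + exp(2)*log(3)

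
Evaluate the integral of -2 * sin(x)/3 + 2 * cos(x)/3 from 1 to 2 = 2*sqrt(2)*(-sin(pi/4 + 1) + sin(pi/4 + 2))/3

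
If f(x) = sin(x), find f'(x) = cos(x)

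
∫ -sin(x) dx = cos(x) + C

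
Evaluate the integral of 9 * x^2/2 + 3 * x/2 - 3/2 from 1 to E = -3*E/2 - 3/4 + 3*exp(2)/4 + 3*exp(3)/2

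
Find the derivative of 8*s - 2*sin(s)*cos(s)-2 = 4*sin(s)^2 + 6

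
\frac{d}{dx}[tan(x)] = cos(x)^(-2)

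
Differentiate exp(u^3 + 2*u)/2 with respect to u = 3*u^2*exp(u^3 + 2*u)/2 + exp(u^3 + 2*u)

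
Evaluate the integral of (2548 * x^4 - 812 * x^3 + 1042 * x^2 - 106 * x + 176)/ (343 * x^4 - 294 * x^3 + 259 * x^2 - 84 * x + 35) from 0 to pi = -log(5) + log(1 + (-3*pi + 2 + 7*pi^2)^2) + 52*pi/7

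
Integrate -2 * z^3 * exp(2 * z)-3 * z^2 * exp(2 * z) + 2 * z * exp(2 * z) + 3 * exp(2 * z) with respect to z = (-z^3 + z + 1)*exp(2*z) + C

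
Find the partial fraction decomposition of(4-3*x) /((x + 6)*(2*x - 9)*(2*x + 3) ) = -17/(108*(2*x + 3)) - 19/(252*(2*x - 9)) + 22/(189*(x + 6))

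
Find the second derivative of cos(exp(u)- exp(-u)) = (-exp(4*u)*cos(exp(u) - exp(-u)) - exp(3*u)*sin(exp(u) - exp(-u)) - 2*exp(2*u)*cos(exp(u) - exp(-u)) + exp(u)*sin(exp(u) - exp(-u)) - cos(exp(u) - exp(-u)))*exp(-2*u)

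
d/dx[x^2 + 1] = 2*x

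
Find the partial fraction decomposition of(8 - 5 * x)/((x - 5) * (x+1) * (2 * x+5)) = 82/(45*(2*x + 5)) - 13/(18*(x + 1)) - 17/(90*(x - 5))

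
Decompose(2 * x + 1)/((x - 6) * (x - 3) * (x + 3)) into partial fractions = -5/(54*(x + 3)) - 7/(18*(x - 3)) + 13/(27*(x - 6))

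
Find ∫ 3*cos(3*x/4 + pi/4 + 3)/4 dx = sin(3*x/4 + pi/4 + 3) + C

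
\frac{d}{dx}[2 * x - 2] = 2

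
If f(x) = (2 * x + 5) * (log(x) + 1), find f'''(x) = (10 - 2*x)/x^3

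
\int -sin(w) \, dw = cos(w) + C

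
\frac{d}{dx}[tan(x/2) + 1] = 1/(2*cos(x/2)^2)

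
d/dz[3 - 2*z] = -2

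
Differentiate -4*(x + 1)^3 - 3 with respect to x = -12*x^2 - 24*x - 12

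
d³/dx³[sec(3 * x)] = 27*(-1 + 6/cos(3*x)^2)*sin(3*x)/cos(3*x)^2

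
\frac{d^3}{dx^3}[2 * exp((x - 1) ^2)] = 16*x^3*exp(x^2 - 2*x + 1) - 48*x^2*exp(x^2 - 2*x + 1) + 72*x*exp(x^2 - 2*x + 1) - 40*exp(x^2 - 2*x + 1)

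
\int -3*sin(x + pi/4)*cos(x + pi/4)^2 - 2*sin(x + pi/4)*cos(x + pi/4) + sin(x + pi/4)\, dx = (-sin(2*x)/2 + cos(x + pi/4) - 1/2)*cos(x + pi/4) + C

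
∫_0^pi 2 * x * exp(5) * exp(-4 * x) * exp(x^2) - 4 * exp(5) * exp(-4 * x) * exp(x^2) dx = -exp(5) + exp(1 + (-2 + pi)^2)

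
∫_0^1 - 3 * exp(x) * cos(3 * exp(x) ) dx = -sin(3*E) + sin(3)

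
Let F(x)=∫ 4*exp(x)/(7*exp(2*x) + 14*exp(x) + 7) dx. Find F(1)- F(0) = -2/7 + 4*E/(7*(1 + E))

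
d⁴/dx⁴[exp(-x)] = exp(-x)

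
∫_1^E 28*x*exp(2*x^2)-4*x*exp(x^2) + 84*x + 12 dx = -2*exp(exp(2)) - 54 + 14*E + 35*exp(2) + 7*exp(2*exp(2))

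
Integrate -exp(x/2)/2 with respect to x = -exp(x/2) + C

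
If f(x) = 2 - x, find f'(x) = -1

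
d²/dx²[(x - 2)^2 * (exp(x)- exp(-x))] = (x^2*exp(2*x) - x^2 + 8*x - 2*exp(2*x) - 14)*exp(-x)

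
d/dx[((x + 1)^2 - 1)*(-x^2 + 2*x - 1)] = -4*x^3 + 6*x - 2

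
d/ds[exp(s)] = exp(s)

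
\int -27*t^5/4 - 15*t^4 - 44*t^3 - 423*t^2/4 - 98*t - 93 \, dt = -9*t^6/8 - 3*t^5 - 11*t^4 - 141*t^3/4 - 49*t^2 - 93*t + C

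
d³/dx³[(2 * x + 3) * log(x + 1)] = -2*x/(x^3 + 3*x^2 + 3*x + 1)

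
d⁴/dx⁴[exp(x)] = exp(x)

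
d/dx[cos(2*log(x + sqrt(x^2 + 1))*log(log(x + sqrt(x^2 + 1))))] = -2*(x*log(log(x + sqrt(x^2 + 1))) + x + sqrt(x^2 + 1)*log(log(x + sqrt(x^2 + 1))) + sqrt(x^2 + 1))*sin(2*log(x + sqrt(x^2 + 1))*log(log(x + sqrt(x^2 + 1))))/(x^2 + x*sqrt(x^2 + 1) + 1)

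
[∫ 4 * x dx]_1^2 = 6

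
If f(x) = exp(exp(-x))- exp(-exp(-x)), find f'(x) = (-exp(2*exp(-x)) - 1)*exp(-x - exp(-x))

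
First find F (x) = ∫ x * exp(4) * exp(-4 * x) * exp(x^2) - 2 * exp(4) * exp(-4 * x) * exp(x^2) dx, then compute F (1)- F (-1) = -exp(9)/2 + E/2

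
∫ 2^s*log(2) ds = 2^s + C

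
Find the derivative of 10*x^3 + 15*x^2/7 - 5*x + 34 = 30*x^2 + 30*x/7 - 5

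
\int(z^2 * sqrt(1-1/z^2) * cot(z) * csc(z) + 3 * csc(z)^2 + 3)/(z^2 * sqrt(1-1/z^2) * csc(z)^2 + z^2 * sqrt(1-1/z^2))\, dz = acot(csc(z)) - 3*acsc(z) + C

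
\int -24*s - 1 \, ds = -12*s^2 - s + C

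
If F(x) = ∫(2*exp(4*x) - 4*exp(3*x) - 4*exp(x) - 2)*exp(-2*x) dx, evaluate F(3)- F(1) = -(-2 - exp(-1) + E)^2 + (-2 - exp(-3) + exp(3))^2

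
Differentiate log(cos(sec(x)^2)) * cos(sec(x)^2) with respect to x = -2*(log(cos(cos(x)^(-2))) + 1)*sin(x)*sin(cos(x)^(-2))/cos(x)^3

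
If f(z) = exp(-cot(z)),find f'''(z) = (cot(z)^6 - 6*cot(z)^5 + 9*cot(z)^4 - 12*cot(z)^3 + 11*cot(z)^2 - 6*cot(z) + 3)*exp(-cot(z))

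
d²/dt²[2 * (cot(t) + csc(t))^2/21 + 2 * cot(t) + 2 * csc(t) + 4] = 2*(-1 - 2*cos(t)/(21*sin(t)) - 8/(21*sin(t)) + 2*cos(t)/sin(t)^2 + 2/sin(t)^2 + 4*cos(t)/(7*sin(t)^3) + 4/(7*sin(t)^3))/sin(t)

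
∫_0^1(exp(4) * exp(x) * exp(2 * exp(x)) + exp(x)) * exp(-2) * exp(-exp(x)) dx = -exp(3) - exp(-E - 2) + exp(-3) + exp(2 + E)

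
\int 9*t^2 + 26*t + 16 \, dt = 3*t^3 + 13*t^2 + 16*t + C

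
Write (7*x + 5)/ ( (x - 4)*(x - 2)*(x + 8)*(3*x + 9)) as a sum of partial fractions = 17/(600*(x + 8)) - 16/(525*(x + 3)) - 19/(300*(x - 2)) + 11/(168*(x - 4))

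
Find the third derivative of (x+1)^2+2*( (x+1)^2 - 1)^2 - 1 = 48*x + 48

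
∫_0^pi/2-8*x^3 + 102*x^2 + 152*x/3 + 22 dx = 30 + pi*(-5*pi/2 + 5 + 5*pi^2/4 + 5*pi^3/8) + (6 - pi)*(-5 + pi/6 + 3*pi^2/2 + 3*pi^3/4)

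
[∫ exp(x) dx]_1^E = -E + exp(E)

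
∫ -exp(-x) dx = exp(-x) + C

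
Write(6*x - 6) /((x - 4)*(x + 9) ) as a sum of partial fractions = 60/(13*(x + 9)) + 18/(13*(x - 4))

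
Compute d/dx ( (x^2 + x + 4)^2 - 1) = 4*x^3 + 6*x^2 + 18*x + 8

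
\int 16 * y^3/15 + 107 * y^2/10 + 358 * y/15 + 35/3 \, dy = 4*y^4/15 + 107*y^3/30 + 179*y^2/15 + 35*y/3 + C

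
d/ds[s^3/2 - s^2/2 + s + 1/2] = 3*s^2/2 - s + 1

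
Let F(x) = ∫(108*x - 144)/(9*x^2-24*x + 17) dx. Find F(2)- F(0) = -6*log(17) + 6*log(5)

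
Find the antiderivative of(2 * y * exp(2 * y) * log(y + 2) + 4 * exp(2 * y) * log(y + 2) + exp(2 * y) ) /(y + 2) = exp(2*y)*log(y + 2) + C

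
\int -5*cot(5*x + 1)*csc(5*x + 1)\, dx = csc(5*x + 1) + C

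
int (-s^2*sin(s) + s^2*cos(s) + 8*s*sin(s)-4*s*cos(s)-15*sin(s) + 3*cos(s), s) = sqrt(2)*(s - 3)^2*sin(s + pi/4) + C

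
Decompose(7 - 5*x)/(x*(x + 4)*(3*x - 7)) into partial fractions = -6/(19*(3*x - 7)) + 27/(76*(x + 4)) - 1/(4*x)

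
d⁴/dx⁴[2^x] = 2^x*log(2)^4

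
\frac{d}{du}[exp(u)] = exp(u)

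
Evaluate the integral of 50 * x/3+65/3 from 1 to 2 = sin(2*(-cosh(1)^2 + sinh(1)^2))/2 - sin(2*(-cosh(2)^2 + sinh(2)^2))/2 + 140/3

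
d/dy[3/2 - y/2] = -1/2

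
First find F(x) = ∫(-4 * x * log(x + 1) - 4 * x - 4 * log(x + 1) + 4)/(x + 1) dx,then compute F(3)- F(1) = -8*log(4)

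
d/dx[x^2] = 2*x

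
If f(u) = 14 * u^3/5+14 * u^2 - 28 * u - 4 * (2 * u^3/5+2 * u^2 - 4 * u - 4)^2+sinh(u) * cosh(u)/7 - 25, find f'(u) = -96*u^5/25 - 32*u^4 - 64*u^3/5 + 1194*u^2/5 + 28*u + cosh(2*u)/7 - 156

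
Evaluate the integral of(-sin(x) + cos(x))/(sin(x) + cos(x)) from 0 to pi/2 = 0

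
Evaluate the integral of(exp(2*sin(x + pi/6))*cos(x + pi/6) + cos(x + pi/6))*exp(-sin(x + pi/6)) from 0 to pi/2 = -exp(1/2) - exp(-sqrt(3)/2) + exp(-1/2) + exp(sqrt(3)/2)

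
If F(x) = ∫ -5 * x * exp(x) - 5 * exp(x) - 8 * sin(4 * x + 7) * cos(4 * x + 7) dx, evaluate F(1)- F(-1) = -5*E - 5*exp(-1) + cos(22)/2 - cos(6)/2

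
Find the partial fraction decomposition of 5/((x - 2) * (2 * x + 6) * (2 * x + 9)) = 10/(39*(2*x + 9)) - 1/(6*(x + 3)) + 1/(26*(x - 2))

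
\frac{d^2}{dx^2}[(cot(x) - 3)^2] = 6*cot(x)^4 - 12*cot(x)^3 + 8*cot(x)^2 - 12*cot(x) + 2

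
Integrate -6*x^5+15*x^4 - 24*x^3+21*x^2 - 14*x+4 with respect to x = -x^6 + 3*x^5 - 6*x^4 + 7*x^3 - 7*x^2 + 4*x + C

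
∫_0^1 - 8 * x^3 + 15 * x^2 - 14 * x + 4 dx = 0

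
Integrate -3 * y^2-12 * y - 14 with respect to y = -y^3 - 6*y^2 - 14*y + C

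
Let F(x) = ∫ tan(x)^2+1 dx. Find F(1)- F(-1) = 2*tan(1)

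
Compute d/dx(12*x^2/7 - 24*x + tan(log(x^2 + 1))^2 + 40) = (24*x^3 - 168*x^2 + 28*x*sin(log(x^2 + 1))/cos(log(x^2 + 1))^3 + 24*x - 168)/(7*x^2 + 7)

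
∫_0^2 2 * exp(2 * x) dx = -1 + exp(4)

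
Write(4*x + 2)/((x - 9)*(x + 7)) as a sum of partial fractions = 13/(8*(x + 7)) + 19/(8*(x - 9))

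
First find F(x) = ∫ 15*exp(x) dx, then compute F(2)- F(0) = -15 + 15*exp(2)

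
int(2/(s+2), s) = log(2*(s + 2)^2) + C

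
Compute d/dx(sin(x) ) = cos(x)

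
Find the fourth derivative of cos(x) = cos(x)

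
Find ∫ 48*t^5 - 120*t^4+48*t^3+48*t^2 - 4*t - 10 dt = 8*t^6 - 24*t^5 + 12*t^4 + 16*t^3 - 2*t^2 - 10*t + C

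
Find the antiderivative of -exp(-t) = exp(-t) + C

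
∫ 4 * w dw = 2*w^2 + C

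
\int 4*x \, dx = 2*x^2 + C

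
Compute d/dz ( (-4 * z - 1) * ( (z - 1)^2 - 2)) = -12*z^2 + 14*z + 6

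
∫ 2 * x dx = x^2 + C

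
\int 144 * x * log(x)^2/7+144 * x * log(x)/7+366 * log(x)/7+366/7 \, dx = 6*x*(12*x*log(x) + 61)*log(x)/7 + C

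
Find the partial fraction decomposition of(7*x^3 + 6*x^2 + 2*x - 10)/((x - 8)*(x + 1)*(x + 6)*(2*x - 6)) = 659/(630*(x + 6)) - 13/(360*(x + 1)) - 239/(360*(x - 3)) + 1987/(630*(x - 8))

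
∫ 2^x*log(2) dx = 2^x + C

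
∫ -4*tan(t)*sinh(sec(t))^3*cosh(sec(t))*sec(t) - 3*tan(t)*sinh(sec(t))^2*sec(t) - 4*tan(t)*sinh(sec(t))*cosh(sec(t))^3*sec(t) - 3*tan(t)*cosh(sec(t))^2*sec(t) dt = -3*sinh(2/cos(t))/2 - cosh(4/cos(t))/4 + C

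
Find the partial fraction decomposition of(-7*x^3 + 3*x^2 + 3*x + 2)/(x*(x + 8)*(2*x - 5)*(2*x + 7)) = 2627/(1512*(2*x + 7)) - 649/(2520*(2*x - 5)) - 1877/(756*(x + 8)) - 1/(140*x)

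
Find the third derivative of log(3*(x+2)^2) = 4/(x^3 + 6*x^2 + 12*x + 8)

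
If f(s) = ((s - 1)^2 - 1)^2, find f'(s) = 4*s^3 - 12*s^2 + 8*s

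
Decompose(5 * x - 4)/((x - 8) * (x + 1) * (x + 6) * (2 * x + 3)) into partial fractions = -92/(171*(2*x + 3)) + 17/(315*(x + 6)) + 1/(5*(x + 1)) + 2/(133*(x - 8))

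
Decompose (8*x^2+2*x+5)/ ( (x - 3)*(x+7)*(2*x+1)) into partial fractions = -24/(91*(2*x + 1)) + 383/(130*(x + 7)) + 83/(70*(x - 3))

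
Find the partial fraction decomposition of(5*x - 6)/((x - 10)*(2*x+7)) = 47/(27*(2*x + 7)) + 44/(27*(x - 10))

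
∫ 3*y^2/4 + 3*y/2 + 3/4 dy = y^3/4 + 3*y^2/4 + 3*y/4 + C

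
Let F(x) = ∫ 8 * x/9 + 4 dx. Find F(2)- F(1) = 16/3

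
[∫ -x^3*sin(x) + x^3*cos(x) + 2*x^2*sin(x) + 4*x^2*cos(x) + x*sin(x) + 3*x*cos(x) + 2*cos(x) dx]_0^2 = 15*cos(2) - 1 + 15*sin(2)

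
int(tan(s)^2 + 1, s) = tan(s) + C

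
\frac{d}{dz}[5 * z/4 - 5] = 5/4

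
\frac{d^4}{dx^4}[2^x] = 2^x*log(2)^4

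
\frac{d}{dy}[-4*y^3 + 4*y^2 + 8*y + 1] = -12*y^2 + 8*y + 8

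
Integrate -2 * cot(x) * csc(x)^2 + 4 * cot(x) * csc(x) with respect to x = (csc(x) - 2)^2 + C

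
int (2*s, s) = s^2 + C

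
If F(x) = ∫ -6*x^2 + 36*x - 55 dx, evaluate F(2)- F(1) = -15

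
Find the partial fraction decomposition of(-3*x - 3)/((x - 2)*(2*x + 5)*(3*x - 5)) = 72/(25*(3*x - 5)) + 2/(25*(2*x + 5)) - 1/(x - 2)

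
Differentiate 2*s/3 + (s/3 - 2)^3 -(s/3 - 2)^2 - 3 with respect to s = s^2/9 - 14*s/9 + 6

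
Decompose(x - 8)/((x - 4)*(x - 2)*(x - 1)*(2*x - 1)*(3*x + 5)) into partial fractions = -783/(19448*(3*x + 5)) + 40/(91*(2*x - 1)) - 7/(24*(x - 1)) + 1/(11*(x - 2)) - 2/(357*(x - 4))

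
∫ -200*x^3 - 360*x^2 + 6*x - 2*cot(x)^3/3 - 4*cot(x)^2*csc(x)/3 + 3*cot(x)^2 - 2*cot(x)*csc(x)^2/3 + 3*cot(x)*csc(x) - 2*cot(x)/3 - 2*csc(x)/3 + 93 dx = 35*x^2 + 42*x + (cot(x) + csc(x))^2/3 - 2*(5*x^2 + 6*x - 2)^2 - 3*cot(x) - 3*csc(x) + C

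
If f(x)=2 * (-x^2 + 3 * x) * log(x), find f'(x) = -4*x*log(x) - 2*x + 6*log(x) + 6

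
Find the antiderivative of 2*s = s^2 + C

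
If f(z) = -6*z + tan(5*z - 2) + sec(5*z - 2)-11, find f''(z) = 50*tan(5*z - 2)^3 + 50*tan(5*z - 2)^2*sec(5*z - 2) + 50*tan(5*z - 2) + 25*sec(5*z - 2)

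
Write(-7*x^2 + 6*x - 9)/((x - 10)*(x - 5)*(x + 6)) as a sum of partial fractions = -27/(16*(x + 6)) + 14/(5*(x - 5)) - 649/(80*(x - 10))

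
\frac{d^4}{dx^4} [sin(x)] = sin(x)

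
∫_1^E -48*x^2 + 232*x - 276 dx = -49 - (5 - 2*E)^2 + 2*(5 - 2*E)^3 + 4*E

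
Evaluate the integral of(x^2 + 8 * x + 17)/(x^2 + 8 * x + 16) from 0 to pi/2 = -1/(pi/2 + 4) + 1/4 + pi/2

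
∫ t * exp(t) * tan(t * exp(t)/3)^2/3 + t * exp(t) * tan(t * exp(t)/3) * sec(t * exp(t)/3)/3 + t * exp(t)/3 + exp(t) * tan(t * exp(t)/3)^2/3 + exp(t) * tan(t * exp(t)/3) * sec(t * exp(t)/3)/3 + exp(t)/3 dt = tan(t*exp(t)/3) + sec(t*exp(t)/3) + C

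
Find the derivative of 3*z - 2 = 3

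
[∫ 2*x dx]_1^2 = 3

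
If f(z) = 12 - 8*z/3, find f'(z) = -8/3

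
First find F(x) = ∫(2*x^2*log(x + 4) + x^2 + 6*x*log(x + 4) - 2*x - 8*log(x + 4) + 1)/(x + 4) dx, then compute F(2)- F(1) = log(6)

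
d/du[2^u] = 2^u*log(2)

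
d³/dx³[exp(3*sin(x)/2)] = 3*(-18*sin(x) + 9*cos(x)^2 - 4)*exp(3*sin(x)/2)*cos(x)/8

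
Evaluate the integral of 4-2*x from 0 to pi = 4 - (-2 + pi)^2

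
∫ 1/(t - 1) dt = log(2 - 2*t) + C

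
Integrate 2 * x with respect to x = x^2 + C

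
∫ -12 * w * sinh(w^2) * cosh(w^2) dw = -3*sinh(w^2)^2 + C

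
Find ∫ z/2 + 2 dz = z^2/4 + 2*z + C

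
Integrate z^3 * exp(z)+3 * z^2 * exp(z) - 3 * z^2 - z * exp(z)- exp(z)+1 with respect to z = z*(z^2 - 1)*(exp(z) - 1) + C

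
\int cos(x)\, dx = sin(x) + C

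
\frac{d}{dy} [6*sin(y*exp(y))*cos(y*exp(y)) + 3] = 6*(y + 1)*exp(y)*cos(2*y*exp(y))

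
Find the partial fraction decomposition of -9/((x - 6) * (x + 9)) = 3/(5*(x + 9)) - 3/(5*(x - 6))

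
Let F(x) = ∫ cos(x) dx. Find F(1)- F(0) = sin(1)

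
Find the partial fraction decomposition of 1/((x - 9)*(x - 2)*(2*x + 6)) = 1/(120*(x + 3)) - 1/(70*(x - 2)) + 1/(168*(x - 9))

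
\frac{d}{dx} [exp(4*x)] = 4*exp(4*x)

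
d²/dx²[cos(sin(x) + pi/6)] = sin(x)*sin(sin(x) + pi/6) - cos(x)^2*cos(sin(x) + pi/6)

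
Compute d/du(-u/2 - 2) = -1/2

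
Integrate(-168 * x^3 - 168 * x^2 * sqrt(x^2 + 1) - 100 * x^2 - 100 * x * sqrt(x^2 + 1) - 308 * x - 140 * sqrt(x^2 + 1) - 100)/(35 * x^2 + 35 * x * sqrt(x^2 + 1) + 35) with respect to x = -12*x^2/5 - 20*x/7 - 4*log(x + sqrt(x^2 + 1)) + C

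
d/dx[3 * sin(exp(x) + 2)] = 3*exp(x)*cos(exp(x) + 2)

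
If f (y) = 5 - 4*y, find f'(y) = -4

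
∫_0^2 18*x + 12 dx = 60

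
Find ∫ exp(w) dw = exp(w) + C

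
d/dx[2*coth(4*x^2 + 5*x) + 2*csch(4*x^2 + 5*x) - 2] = -(16*x*cosh(x*(4*x + 5)) + 16*x + 10*cosh(x*(4*x + 5)) + 10)/sinh(x*(4*x + 5))^2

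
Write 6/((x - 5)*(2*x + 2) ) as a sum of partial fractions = -1/(2*(x + 1)) + 1/(2*(x - 5))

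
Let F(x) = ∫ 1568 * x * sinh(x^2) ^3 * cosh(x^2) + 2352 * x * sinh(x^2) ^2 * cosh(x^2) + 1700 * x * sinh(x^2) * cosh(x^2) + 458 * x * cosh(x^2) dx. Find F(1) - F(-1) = 0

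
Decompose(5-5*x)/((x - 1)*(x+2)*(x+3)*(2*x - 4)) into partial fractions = -1/(2*(x + 3)) + 5/(8*(x + 2)) - 1/(8*(x - 2))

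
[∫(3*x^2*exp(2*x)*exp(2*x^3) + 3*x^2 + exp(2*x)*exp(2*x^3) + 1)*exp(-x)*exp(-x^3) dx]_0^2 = -exp(-10) + exp(10)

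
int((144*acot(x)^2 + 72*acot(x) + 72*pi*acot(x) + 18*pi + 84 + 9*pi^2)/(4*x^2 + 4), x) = -3*(4*acot(x) + pi)^3/16 - 9*(4*acot(x) + pi)^2/16 - 21*acot(x) + C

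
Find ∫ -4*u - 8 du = -2*u^2 - 8*u + C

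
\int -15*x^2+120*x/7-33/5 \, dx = -5*x^3 + 60*x^2/7 - 33*x/5 + C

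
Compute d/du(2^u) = 2^u*log(2)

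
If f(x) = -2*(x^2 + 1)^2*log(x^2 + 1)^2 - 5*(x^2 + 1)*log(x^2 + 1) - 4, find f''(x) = (-24*x^4*log(x^2 + 1)^2 - 56*x^4*log(x^2 + 1) - 16*x^4 - 32*x^2*log(x^2 + 1)^2 - 74*x^2*log(x^2 + 1) - 46*x^2 - 8*log(x^2 + 1)^2 - 18*log(x^2 + 1) - 10)/(x^2 + 1)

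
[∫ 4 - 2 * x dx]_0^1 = 3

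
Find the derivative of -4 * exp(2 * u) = -8*exp(2*u)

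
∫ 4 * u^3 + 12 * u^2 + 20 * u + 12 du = u^4 + 4*u^3 + 10*u^2 + 12*u + C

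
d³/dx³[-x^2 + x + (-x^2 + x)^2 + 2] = 24*x - 12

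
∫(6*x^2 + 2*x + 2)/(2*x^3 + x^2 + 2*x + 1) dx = log(6*x^3 + 3*x^2 + 6*x + 3) + C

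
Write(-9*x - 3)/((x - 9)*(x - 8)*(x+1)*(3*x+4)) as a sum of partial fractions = -243/(868*(3*x + 4)) + 1/(15*(x + 1)) + 25/(84*(x - 8)) - 42/(155*(x - 9))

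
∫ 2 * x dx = x^2 + C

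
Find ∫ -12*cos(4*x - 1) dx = -3*sin(4*x - 1) + C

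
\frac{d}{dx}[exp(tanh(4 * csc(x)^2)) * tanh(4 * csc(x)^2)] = 8*(tanh(4/sin(x)^2) - 1)*(tanh(4/sin(x)^2) + 1)^2*exp(tanh(4/sin(x)^2))*cos(x)/sin(x)^3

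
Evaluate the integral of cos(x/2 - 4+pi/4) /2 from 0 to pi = sqrt(2)*sin(4)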